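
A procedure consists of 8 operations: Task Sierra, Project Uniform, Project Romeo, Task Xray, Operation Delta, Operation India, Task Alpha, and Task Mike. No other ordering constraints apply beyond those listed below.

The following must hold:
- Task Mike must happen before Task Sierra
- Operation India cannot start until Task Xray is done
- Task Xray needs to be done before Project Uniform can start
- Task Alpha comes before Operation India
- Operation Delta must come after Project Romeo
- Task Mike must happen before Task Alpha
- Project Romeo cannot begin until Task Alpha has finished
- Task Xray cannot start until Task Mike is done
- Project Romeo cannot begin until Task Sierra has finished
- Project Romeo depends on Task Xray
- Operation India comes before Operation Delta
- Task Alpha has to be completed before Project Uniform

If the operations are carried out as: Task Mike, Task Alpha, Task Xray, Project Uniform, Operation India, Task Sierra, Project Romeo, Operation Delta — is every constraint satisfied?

Checking each listed constraint against this order: for instance, Task Mike is in position 1 and Task Sierra in position 6, so that constraint holds — and the remaining constraints check out the same way.

Yes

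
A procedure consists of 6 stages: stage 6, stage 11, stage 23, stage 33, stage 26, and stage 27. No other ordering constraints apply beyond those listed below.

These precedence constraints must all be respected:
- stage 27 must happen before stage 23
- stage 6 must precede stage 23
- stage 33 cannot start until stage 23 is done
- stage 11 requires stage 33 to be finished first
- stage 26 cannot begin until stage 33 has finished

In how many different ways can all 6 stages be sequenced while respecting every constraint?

4

The stages with no prerequisites are stage 6, stage 27; any of them can be placed first.
Systematically extending each partial ordering one stage at a time and counting, there are 4 complete orderings.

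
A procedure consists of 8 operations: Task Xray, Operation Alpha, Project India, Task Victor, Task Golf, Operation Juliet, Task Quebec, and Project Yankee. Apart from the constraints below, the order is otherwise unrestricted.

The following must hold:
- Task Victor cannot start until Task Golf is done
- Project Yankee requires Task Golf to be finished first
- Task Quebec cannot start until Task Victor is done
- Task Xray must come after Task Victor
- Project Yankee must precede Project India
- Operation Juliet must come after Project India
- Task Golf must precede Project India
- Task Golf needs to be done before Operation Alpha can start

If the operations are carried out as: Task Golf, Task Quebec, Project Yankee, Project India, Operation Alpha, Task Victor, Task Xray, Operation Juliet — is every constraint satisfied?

The sequence places Task Quebec ahead of Task Victor.
But one of the constraints requires Task Victor before Task Quebec, so this ordering violates it.

No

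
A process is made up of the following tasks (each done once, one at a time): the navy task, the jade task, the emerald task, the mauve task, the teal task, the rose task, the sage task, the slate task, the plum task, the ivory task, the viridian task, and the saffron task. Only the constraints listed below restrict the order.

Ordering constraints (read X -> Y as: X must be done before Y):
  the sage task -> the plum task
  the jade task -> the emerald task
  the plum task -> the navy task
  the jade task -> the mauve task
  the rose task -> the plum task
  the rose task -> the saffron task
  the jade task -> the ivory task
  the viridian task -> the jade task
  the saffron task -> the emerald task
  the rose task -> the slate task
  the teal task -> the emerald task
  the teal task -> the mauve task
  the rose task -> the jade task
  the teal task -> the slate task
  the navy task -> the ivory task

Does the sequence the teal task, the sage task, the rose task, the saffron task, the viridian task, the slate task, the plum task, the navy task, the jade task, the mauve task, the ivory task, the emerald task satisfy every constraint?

Checking each listed constraint against this order: for instance, the teal task is in position 1 and the emerald task in position 12, so that constraint holds — and the remaining constraints check out the same way.

Yes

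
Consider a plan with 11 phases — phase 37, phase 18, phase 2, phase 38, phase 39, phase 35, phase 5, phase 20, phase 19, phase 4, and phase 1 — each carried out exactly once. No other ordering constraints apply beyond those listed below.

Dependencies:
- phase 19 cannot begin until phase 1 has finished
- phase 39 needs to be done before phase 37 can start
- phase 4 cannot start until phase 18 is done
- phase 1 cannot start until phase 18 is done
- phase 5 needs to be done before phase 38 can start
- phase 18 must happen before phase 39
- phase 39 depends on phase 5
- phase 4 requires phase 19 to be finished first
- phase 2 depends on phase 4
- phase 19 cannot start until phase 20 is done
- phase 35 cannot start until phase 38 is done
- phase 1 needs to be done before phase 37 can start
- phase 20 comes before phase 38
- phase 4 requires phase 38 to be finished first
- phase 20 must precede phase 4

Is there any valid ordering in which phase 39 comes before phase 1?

Yes

Nothing in the constraints forces phase 1 before phase 39 — there is no chain from phase 1 to phase 39.
That means at least one valid schedule has phase 39 before phase 1.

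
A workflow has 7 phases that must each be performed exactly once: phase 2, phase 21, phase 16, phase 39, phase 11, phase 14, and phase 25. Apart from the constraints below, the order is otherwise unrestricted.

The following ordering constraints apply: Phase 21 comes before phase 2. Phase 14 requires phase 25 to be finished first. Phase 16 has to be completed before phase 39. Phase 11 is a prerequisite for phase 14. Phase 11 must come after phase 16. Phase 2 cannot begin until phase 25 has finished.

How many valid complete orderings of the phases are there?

3 phases have no prerequisites (phase 21, phase 16, phase 25), so any of them could come first.
Counting all ways to extend the partial order to a total order gives 181.

181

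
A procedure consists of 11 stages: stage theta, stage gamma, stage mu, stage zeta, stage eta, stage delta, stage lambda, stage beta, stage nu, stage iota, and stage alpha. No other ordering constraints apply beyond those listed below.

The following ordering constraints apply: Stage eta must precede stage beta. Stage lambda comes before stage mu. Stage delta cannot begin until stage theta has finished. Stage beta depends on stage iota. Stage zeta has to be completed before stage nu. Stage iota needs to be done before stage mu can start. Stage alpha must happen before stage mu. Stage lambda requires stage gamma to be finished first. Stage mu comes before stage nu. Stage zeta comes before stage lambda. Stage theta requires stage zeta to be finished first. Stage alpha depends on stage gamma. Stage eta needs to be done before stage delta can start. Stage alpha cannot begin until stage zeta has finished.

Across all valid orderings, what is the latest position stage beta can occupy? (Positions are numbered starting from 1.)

No constraint forces any stage after stage beta, so it can be placed last, in position 11.

11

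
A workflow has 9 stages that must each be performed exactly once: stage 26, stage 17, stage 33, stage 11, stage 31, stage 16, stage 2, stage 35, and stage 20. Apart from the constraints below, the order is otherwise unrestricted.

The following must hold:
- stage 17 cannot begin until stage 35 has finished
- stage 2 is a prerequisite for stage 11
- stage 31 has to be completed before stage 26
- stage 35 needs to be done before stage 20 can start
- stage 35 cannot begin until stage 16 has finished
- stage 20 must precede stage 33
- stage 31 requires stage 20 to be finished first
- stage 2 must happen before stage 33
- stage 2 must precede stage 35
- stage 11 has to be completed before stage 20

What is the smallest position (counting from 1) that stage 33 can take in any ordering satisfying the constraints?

6

Every stage that must precede stage 33 has to come before it. Tracing all chains that end at stage 33, those stages are: stage 11, stage 16, stage 2, stage 35, stage 20 — 5 in total.
With 5 mandatory predecessors, the earliest stage 33 can sit is position 5+1 = 6, and placing just those 5 first achieves it.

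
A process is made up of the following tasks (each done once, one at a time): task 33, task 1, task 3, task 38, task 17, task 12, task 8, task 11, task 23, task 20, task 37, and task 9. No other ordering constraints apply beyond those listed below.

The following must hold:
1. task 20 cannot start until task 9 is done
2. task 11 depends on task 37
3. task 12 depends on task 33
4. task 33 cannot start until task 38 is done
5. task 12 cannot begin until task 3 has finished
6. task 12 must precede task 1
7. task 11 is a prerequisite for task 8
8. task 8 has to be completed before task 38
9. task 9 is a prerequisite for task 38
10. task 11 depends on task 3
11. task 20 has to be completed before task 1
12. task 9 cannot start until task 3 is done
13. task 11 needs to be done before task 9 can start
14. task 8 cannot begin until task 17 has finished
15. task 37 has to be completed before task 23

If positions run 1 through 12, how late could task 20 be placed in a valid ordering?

Following the constraints forward from task 20, its only required successor is task 1.
So at least 1 task follows task 20, putting task 20 no later than position 11. That position is achievable by scheduling everything else first.

11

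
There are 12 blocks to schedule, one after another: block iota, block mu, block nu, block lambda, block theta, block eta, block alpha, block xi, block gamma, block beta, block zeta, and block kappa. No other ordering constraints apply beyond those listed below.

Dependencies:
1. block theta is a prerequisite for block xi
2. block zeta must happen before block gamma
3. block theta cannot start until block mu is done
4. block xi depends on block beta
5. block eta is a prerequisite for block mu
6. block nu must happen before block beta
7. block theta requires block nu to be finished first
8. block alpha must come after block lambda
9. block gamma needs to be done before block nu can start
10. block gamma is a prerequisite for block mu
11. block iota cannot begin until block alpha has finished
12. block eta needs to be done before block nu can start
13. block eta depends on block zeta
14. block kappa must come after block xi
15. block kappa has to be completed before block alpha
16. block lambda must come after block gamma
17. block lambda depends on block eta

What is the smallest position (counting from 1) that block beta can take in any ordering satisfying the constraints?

Working backwards through the constraints from block beta, its full set of required predecessors is block nu, block eta, block gamma, block zeta — 4 of them.
So at minimum 4 blocks come before block beta, putting block beta no earlier than position 5. That position is achievable by scheduling exactly those predecessors first.

5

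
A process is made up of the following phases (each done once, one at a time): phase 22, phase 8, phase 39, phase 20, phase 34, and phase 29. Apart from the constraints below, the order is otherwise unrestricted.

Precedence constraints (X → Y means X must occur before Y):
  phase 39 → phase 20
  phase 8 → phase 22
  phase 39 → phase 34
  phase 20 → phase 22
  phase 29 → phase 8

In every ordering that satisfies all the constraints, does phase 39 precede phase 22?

Tracing the constraints gives a chain: phase 39 → phase 20 → phase 22.
So phase 39 must precede phase 22 in any valid ordering.

Yes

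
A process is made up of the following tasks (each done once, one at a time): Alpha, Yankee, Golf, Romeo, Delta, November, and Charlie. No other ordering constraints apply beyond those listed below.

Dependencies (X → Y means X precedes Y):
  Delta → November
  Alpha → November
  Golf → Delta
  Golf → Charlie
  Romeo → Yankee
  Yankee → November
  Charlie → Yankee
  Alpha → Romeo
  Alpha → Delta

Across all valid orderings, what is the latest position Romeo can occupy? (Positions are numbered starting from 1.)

Following every chain forward from Romeo, the tasks that must come later are Yankee, November — 2 of them.
With 2 mandatory successors out of 7 tasks total, the latest slot for Romeo is 7−2 = 5, and it's reachable by doing all non-successors before Romeo.

5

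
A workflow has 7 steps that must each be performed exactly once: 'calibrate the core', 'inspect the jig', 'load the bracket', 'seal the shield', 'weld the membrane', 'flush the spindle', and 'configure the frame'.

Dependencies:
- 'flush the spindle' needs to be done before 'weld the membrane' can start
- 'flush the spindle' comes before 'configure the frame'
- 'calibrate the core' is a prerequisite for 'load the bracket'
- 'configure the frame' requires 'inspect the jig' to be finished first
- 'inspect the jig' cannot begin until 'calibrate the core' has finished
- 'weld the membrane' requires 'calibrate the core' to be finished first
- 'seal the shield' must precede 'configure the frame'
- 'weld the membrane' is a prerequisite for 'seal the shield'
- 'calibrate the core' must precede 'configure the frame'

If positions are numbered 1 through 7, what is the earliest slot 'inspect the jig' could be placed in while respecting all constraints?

Working backwards through the constraints from 'inspect the jig', its only required predecessor is 'calibrate the core'.
With 1 mandatory predecessor, the earliest 'inspect the jig' can sit is position 1+1 = 2, and placing just that one first achieves it.

2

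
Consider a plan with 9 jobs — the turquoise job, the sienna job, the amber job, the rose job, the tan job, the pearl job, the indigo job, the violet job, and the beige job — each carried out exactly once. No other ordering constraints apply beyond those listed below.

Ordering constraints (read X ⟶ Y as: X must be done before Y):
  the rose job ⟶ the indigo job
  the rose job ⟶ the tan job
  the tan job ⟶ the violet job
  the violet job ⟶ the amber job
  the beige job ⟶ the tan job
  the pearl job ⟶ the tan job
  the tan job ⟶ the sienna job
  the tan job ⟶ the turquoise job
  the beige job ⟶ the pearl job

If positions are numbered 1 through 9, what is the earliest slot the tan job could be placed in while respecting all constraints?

Working backwards through the constraints from the tan job, its full set of required predecessors is the rose job, the pearl job, the beige job — 3 of them.
With 3 mandatory predecessors, the earliest the tan job can sit is position 3+1 = 4, and placing just those 3 first achieves it.

4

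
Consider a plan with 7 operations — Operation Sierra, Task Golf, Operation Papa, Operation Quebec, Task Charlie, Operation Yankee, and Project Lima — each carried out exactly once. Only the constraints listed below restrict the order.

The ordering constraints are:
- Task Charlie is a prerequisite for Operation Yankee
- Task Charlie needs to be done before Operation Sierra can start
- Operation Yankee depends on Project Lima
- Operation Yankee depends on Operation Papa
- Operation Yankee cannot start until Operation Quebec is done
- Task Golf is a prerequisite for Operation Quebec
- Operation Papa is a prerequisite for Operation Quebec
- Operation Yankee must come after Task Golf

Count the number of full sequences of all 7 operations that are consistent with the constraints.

4 operations have no prerequisites (Task Golf, Operation Papa, Task Charlie, Project Lima), so any of them could come first.
Systematically extending each partial ordering one operation at a time and counting, there are 160 complete orderings.

160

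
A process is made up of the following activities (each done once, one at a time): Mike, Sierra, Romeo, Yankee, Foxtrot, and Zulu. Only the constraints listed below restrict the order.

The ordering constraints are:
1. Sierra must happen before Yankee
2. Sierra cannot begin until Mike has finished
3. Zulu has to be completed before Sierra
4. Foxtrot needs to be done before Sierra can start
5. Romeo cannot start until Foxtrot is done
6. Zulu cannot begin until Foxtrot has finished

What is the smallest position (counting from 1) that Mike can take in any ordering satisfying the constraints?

Mike has no prerequisites at all, so it can go in position 1.

1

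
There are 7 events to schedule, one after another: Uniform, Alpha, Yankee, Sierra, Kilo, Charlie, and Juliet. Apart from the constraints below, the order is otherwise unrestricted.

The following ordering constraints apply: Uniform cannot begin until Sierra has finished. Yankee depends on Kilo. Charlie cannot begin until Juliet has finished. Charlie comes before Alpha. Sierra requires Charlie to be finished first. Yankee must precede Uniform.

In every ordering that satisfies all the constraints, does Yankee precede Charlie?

Yankee and Charlie are not related by any chain of constraints.
So Yankee can come before Charlie or after — it is not forced.

No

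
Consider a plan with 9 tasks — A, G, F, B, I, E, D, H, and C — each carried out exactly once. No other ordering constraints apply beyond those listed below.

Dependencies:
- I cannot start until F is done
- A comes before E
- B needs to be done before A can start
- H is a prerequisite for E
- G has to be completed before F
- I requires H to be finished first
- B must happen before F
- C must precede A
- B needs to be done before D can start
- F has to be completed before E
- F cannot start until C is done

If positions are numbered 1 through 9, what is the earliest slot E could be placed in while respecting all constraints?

7

Working backwards through the constraints from E, its full set of required predecessors is A, G, F, B, H, C — 6 of them.
So at minimum 6 tasks come before E, putting E no earlier than position 7. That position is achievable by scheduling exactly those predecessors first.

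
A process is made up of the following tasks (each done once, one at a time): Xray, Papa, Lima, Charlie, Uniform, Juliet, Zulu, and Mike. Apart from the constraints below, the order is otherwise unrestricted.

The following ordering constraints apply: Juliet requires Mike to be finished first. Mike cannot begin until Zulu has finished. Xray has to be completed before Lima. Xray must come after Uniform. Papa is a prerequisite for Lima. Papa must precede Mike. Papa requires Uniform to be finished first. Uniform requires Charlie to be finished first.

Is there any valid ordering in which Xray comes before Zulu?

No chain of constraints runs from Zulu to Xray, so Zulu is not required to come first.
That means at least one valid schedule has Xray before Zulu.

Yes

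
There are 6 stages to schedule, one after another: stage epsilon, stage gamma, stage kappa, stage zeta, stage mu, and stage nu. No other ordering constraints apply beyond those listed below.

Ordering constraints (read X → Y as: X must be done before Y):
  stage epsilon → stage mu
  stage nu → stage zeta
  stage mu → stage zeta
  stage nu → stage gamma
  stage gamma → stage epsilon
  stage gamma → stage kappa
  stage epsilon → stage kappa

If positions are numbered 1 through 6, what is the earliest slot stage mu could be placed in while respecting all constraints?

The stages that are forced before stage mu, directly or transitively, are stage epsilon, stage gamma, stage nu. That's 3 stages.
So at minimum 3 stages come before stage mu, putting stage mu no earlier than position 4. That position is achievable by scheduling exactly those predecessors first.

4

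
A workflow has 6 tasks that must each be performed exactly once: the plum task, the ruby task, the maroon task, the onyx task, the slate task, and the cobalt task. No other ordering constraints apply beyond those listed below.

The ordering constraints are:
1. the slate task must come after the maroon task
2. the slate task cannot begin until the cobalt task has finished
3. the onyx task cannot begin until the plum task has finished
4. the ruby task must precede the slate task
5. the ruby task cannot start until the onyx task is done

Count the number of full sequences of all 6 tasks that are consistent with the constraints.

20

3 tasks have no prerequisites (the plum task, the maroon task, the cobalt task), so any of them could come first.
Enumerating by repeatedly choosing an available task (one whose prerequisites are all placed) gives 20 distinct complete orderings.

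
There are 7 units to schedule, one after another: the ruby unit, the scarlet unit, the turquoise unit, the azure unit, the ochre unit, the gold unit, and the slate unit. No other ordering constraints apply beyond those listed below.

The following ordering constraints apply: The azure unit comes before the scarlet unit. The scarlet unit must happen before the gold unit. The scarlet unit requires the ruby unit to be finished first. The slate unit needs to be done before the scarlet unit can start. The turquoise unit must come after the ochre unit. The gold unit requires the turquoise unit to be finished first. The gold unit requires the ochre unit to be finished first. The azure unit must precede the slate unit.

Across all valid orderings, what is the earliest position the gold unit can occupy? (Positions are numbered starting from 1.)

7

Every unit that must precede the gold unit has to come before it. Tracing all chains that end at the gold unit, those units are: the ruby unit, the scarlet unit, the turquoise unit, the azure unit, the ochre unit, the slate unit — 6 in total.
With 6 mandatory predecessors, the earliest the gold unit can sit is position 6+1 = 7, and placing just those 6 first achieves it.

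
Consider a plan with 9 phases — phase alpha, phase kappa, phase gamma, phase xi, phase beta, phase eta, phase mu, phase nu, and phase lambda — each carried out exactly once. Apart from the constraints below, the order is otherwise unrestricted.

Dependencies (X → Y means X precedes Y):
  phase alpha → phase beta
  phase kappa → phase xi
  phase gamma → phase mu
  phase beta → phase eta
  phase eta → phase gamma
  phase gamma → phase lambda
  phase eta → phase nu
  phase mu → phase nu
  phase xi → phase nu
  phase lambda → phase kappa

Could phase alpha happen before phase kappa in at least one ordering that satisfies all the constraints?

Yes

Every valid ordering already has phase alpha before phase kappa (the constraints require it), so in particular at least one does.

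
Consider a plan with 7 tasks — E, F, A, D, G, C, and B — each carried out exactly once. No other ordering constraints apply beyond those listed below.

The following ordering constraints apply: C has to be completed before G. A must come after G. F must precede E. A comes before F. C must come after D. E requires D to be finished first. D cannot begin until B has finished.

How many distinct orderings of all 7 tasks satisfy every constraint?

B is the only task with nothing required before it, so every ordering starts there.
Every task is then forced in turn, so only 1 complete ordering is consistent with the constraints.

1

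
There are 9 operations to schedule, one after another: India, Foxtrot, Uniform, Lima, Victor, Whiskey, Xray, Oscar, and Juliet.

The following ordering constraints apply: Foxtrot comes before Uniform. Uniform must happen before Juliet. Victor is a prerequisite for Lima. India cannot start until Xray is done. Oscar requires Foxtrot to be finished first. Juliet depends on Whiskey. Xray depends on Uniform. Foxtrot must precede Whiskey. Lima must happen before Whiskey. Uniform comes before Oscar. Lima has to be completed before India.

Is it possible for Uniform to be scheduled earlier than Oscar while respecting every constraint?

Every valid ordering already has Uniform before Oscar (the constraints require it), so in particular at least one does.

Yes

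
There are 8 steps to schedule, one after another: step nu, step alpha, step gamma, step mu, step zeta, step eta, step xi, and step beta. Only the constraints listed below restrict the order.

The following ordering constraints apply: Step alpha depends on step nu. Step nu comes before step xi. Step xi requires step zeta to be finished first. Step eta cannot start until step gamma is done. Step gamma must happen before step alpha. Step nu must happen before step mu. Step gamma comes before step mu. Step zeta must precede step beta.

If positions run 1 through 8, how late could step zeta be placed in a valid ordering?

Every step that must follow step zeta has to come after it. Tracing all chains starting from step zeta, those steps are: step xi, step beta — 2 in total.
So at least 2 steps follow step zeta, putting step zeta no later than position 6. That position is achievable by scheduling everything else first.

6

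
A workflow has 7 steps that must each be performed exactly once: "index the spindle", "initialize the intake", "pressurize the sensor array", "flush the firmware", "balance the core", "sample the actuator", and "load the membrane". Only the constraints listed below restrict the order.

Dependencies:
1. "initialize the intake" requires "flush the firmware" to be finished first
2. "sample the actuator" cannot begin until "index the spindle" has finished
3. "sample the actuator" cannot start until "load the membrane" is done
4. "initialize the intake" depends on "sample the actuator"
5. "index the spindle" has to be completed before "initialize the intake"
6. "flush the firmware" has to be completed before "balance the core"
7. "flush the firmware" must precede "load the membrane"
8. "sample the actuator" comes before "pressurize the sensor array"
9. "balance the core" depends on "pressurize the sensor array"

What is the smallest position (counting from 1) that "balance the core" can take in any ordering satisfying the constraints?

6

Working backwards through the constraints from "balance the core", its full set of required predecessors is "index the spindle", "pressurize the sensor array", "flush the firmware", "sample the actuator", "load the membrane" — 5 of them.
With 5 mandatory predecessors, the earliest "balance the core" can sit is position 5+1 = 6, and placing just those 5 first achieves it.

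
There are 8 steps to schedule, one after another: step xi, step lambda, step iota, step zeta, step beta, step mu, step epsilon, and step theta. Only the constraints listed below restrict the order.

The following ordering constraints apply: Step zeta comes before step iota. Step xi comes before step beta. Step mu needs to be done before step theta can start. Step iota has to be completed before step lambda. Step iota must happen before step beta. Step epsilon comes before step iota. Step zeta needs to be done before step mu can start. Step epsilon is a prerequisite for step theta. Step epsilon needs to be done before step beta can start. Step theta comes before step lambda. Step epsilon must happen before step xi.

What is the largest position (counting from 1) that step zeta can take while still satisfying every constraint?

Following every chain forward from step zeta, the steps that must come later are step lambda, step iota, step beta, step mu, step theta — 5 of them.
With 5 mandatory successors out of 8 steps total, the latest slot for step zeta is 8−5 = 3, and it's reachable by doing all non-successors before step zeta.

3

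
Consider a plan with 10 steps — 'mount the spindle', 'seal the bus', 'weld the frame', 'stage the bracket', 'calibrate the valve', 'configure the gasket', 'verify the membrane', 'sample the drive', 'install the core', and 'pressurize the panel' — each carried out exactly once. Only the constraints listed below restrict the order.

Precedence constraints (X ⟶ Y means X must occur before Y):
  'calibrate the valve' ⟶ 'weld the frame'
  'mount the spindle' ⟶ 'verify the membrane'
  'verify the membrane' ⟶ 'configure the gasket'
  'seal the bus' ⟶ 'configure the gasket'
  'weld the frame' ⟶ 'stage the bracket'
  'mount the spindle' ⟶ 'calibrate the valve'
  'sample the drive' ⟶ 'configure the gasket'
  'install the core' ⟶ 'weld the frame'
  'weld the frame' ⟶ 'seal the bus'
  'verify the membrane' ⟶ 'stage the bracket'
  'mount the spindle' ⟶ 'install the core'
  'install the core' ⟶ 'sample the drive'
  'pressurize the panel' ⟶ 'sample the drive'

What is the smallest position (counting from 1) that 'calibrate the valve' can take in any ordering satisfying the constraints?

2

Working backwards through the constraints from 'calibrate the valve', its only required predecessor is 'mount the spindle'.
So at minimum 1 step comes before 'calibrate the valve', putting 'calibrate the valve' no earlier than position 2. That position is achievable by scheduling exactly that predecessor first.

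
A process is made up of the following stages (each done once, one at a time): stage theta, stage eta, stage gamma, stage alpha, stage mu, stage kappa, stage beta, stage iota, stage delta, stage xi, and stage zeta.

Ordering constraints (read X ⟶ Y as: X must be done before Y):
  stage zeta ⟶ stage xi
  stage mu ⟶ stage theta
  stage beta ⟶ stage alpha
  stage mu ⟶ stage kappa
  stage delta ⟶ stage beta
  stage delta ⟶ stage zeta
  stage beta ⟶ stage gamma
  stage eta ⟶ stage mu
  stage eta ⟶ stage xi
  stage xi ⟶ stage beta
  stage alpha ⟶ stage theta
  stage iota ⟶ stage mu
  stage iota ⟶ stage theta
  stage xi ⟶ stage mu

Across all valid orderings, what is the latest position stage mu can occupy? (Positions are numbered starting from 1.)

9

Every stage that must follow stage mu has to come after it. Tracing all chains starting from stage mu, those stages are: stage theta, stage kappa — 2 in total.
With 2 mandatory successors out of 11 stages total, the latest slot for stage mu is 11−2 = 9, and it's reachable by doing all non-successors before stage mu.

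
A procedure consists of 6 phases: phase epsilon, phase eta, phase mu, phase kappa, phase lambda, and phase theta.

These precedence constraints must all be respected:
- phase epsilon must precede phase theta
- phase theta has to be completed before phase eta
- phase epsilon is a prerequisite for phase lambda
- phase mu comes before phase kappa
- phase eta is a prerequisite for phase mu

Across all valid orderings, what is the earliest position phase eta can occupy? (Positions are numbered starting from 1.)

The phases that are forced before phase eta, directly or transitively, are phase epsilon, phase theta. That's 2 phases.
So at minimum 2 phases come before phase eta, putting phase eta no earlier than position 3. That position is achievable by scheduling exactly those predecessors first.

3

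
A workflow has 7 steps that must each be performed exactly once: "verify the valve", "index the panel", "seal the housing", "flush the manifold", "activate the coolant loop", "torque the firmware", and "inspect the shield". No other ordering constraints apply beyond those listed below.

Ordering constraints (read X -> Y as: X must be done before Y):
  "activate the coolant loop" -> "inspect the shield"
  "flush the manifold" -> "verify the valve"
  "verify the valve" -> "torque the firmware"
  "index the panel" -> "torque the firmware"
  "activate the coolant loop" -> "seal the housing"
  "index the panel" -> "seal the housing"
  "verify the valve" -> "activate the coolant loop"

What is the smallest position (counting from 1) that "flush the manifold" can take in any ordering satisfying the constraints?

No constraint forces any other step before "flush the manifold", so it can be placed first.

1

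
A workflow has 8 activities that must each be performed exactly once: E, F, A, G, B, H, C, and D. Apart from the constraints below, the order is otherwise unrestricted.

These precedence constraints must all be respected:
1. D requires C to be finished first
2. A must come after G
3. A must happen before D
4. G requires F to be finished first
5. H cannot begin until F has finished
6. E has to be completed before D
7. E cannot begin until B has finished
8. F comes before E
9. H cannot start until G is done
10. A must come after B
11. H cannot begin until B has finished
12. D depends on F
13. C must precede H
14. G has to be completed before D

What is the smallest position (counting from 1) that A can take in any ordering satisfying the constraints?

4

Working backwards through the constraints from A, its full set of required predecessors is F, G, B — 3 of them.
So at minimum 3 activities come before A, putting A no earlier than position 4. That position is achievable by scheduling exactly those predecessors first.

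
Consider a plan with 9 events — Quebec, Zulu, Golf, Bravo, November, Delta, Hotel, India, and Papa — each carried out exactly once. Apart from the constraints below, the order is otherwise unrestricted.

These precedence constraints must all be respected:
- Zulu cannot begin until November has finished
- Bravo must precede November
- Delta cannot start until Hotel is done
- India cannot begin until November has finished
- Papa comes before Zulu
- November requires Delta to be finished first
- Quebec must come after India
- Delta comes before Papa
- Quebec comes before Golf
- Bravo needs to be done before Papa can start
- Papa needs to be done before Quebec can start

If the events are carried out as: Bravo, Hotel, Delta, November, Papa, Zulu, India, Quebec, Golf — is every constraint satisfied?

Yes

Every stated constraint is respected: Bravo sits at position 1, ahead of Papa at position 5, and each of the other listed pairs likewise has the predecessor earlier in the sequence.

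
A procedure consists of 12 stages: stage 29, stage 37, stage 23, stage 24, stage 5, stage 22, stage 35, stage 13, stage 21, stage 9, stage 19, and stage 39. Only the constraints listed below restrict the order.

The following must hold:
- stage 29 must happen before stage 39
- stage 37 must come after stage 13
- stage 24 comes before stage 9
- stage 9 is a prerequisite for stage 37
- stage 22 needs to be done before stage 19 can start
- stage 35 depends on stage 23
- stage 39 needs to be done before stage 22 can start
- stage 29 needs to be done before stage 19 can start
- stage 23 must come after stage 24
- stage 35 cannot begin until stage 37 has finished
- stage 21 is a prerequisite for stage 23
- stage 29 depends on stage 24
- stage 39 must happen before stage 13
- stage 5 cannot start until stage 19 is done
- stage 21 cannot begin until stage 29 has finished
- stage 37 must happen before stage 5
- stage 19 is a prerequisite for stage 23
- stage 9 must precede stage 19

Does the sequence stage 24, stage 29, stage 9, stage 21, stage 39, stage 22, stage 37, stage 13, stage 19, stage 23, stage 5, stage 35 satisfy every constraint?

Here stage 13 comes after stage 37.
Since stage 13 is required before stage 37, the ordering is invalid.

No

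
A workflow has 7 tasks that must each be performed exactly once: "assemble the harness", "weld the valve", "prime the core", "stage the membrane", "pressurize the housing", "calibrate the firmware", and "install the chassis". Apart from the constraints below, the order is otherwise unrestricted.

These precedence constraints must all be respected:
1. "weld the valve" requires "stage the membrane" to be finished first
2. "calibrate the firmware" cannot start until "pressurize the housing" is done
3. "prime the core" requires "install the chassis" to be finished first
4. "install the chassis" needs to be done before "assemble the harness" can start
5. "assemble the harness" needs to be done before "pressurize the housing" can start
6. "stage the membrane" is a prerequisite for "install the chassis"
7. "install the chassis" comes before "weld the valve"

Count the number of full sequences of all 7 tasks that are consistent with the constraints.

20

"stage the membrane" is the only task with nothing required before it, so every ordering starts there.
Enumerating by repeatedly choosing an available task (one whose prerequisites are all placed) gives 20 distinct complete orderings.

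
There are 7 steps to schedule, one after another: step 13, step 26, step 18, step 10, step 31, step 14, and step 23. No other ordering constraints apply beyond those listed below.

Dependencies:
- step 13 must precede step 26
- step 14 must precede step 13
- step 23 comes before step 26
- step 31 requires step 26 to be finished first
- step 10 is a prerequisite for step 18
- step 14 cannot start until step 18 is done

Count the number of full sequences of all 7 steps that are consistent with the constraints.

The steps with no prerequisites are step 10, step 23; any of them can be placed first.
Enumerating by repeatedly choosing an available step (one whose prerequisites are all placed) gives 5 distinct complete orderings.

5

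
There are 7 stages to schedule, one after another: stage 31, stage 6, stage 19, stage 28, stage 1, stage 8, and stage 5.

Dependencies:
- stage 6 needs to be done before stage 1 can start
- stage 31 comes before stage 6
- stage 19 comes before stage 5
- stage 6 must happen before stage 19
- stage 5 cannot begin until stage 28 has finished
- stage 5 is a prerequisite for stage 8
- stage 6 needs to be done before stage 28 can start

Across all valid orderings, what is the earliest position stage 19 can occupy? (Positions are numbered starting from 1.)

3

Every stage that must precede stage 19 has to come before it. Tracing all chains that end at stage 19, those stages are: stage 31, stage 6 — 2 in total.
With 2 mandatory predecessors, the earliest stage 19 can sit is position 2+1 = 3, and placing just those 2 first achieves it.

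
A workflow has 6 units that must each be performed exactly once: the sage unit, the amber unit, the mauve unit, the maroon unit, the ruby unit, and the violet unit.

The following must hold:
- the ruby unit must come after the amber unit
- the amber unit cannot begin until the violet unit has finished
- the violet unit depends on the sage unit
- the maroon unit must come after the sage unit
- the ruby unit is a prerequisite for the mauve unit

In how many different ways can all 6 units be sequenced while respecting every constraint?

5

The sage unit is the only unit with nothing required before it, so every ordering starts there.
Systematically extending each partial ordering one unit at a time and counting, there are 5 complete orderings.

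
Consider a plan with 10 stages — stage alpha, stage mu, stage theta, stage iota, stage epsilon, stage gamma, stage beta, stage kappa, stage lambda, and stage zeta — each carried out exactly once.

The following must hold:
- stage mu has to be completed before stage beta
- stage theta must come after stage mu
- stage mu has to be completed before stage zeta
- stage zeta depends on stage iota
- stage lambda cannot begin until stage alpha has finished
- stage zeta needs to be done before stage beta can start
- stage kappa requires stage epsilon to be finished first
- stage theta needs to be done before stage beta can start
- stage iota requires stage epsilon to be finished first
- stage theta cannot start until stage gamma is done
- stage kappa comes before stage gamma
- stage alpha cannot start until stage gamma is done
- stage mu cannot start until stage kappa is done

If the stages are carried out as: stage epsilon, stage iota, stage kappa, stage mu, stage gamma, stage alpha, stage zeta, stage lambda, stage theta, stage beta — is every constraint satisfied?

Checking each listed constraint against this order: for instance, stage mu is in position 4 and stage beta in position 10, so that constraint holds — and the remaining constraints check out the same way.

Yes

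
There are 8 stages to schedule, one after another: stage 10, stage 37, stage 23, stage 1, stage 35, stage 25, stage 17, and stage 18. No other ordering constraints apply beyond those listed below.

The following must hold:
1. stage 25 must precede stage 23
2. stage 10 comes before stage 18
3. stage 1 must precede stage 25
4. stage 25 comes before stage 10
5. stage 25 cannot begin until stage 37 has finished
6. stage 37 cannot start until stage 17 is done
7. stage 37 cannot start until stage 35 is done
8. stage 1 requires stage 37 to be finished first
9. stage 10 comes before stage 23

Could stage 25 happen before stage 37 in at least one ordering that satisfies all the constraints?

There is a dependency chain stage 37 → stage 25, so stage 25 always comes after stage 37.
Hence stage 25 can never be scheduled before stage 37.

No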